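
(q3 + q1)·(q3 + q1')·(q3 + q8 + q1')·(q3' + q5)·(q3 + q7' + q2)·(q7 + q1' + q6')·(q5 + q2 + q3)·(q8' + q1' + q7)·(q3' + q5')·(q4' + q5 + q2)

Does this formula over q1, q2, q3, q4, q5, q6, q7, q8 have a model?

Unsatisfiable

Case q3 = 1:
(q5) alone gives q5 = 1.
Now (q5') is unsatisfied and unit — conflict.
So q3 must be the other value — set q3 = 0.
(q1) alone gives q1 = 1.
Now (q1') is unsatisfied and unit — conflict.
Either choice for q3 ends in contradiction.
No assignment satisfies every clause.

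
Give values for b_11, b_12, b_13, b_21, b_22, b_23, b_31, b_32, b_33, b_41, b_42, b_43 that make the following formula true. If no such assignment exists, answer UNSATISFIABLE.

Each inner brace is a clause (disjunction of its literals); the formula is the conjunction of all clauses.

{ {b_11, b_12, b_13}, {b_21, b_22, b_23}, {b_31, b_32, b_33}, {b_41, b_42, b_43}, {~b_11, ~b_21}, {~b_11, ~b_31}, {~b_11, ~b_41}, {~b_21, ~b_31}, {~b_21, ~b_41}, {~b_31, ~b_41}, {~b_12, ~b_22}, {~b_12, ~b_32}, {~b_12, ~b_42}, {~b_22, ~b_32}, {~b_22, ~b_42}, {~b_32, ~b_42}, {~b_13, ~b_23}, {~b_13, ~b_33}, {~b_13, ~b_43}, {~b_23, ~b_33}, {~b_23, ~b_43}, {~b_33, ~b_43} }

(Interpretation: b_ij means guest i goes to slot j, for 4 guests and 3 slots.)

Try b_11 = 0.
Try b_12 = 1.
The clause (~b_22) is unit, so b_22 = 0.
The clause (~b_32) is unit, so b_32 = 0.
The clause (~b_42) is unit, so b_42 = 0.
Try b_21 = 1.
The clause (~b_31) is unit, so b_31 = 0.
The clause (b_33) is unit, so b_33 = 1.
The clause (~b_41) is unit, so b_41 = 0.
The clause (b_43) is unit, so b_43 = 1.
That conflicts with the unit clause (~b_43).
That branch fails; take b_21 = 0 instead.
The clause (b_23) is unit, so b_23 = 1.
The clause (~b_13) is unit, so b_13 = 0.
The clause (~b_33) is unit, so b_33 = 0.
The clause (b_31) is unit, so b_31 = 1.
The clause (~b_41) is unit, so b_41 = 0.
The clause (b_43) is unit, so b_43 = 1.
That conflicts with the unit clause (~b_43).
Both values of b_21 lead to a conflict.
That branch fails; take b_12 = 0 instead.
The clause (b_13) is unit, so b_13 = 1.
The clause (~b_23) is unit, so b_23 = 0.
The clause (~b_33) is unit, so b_33 = 0.
The clause (~b_43) is unit, so b_43 = 0.
Try b_21 = 1.
The clause (~b_31) is unit, so b_31 = 0.
The clause (b_32) is unit, so b_32 = 1.
The clause (~b_41) is unit, so b_41 = 0.
The clause (b_42) is unit, so b_42 = 1.
That conflicts with the unit clause (~b_42).
That branch fails; take b_21 = 0 instead.
The clause (b_22) is unit, so b_22 = 1.
The clause (~b_32) is unit, so b_32 = 0.
The clause (b_31) is unit, so b_31 = 1.
The clause (~b_41) is unit, so b_41 = 0.
The clause (b_42) is unit, so b_42 = 1.
That conflicts with the unit clause (~b_42).
Both values of b_21 lead to a conflict.
Both values of b_12 lead to a conflict.
That branch fails; take b_11 = 1 instead.
The clause (~b_21) is unit, so b_21 = 0.
The clause (~b_31) is unit, so b_31 = 0.
The clause (~b_41) is unit, so b_41 = 0.
Try b_22 = 1.
The clause (~b_12) is unit, so b_12 = 0.
The clause (~b_32) is unit, so b_32 = 0.
The clause (b_33) is unit, so b_33 = 1.
The clause (~b_42) is unit, so b_42 = 0.
The clause (b_43) is unit, so b_43 = 1.
That conflicts with the unit clause (~b_43).
That branch fails; take b_22 = 0 instead.
The clause (b_23) is unit, so b_23 = 1.
The clause (~b_13) is unit, so b_13 = 0.
The clause (~b_33) is unit, so b_33 = 0.
The clause (b_32) is unit, so b_32 = 1.
The clause (~b_12) is unit, so b_12 = 0.
The clause (~b_42) is unit, so b_42 = 0.
The clause (b_43) is unit, so b_43 = 1.
That conflicts with the unit clause (~b_43).
Both values of b_22 lead to a conflict.
Both values of b_11 lead to a conflict.

UNSATISFIABLE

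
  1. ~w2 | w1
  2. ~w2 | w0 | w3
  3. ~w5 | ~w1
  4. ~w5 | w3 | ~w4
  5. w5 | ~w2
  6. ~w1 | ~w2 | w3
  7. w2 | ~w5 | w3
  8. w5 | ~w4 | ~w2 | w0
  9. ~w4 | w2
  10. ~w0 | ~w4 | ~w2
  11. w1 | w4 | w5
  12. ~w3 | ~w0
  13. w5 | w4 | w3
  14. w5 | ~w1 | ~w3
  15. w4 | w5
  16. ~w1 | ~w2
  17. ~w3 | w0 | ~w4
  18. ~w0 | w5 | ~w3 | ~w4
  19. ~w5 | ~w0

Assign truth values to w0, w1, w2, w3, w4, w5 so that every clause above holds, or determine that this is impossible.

Suppose w2 = 0.
Unit clause (~w4) forces w4 = 0.
Unit clause (w5) forces w5 = 1.
Unit clause (~w1) forces w1 = 0.
Unit clause (w3) forces w3 = 1.
Unit clause (~w0) forces w0 = 0.
This assignment satisfies each clause.

w0: 0; w1: 0; w2: 0; w3: 1; w4: 0; w5: 1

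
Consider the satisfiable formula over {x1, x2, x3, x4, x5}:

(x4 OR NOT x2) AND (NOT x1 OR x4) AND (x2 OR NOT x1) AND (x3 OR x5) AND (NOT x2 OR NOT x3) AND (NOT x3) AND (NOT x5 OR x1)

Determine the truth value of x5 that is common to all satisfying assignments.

True

Suppose x5 = false.
From the singleton clause (x3), x3 = true.
That conflicts with the unit clause (NOT x3).
So every satisfying assignment has x5 = True.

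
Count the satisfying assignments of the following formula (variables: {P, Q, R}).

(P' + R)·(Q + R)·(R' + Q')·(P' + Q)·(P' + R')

There are 2^3 = 8 truth assignments over (P, Q, R).
Check each against the 5 clauses (columns in the order P, Q, R):
  F F F  ✗ fails (Q + R)
  F F T  ✓ satisfies all
  F T F  ✓ satisfies all
  F T T  ✗ fails (R' + Q')
  T F F  ✗ fails (P' + R)
  T F T  ✗ fails (P' + Q)
  T T F  ✗ fails (P' + R)
  T T T  ✗ fails (R' + Q')
2 of the 8 rows are models.

2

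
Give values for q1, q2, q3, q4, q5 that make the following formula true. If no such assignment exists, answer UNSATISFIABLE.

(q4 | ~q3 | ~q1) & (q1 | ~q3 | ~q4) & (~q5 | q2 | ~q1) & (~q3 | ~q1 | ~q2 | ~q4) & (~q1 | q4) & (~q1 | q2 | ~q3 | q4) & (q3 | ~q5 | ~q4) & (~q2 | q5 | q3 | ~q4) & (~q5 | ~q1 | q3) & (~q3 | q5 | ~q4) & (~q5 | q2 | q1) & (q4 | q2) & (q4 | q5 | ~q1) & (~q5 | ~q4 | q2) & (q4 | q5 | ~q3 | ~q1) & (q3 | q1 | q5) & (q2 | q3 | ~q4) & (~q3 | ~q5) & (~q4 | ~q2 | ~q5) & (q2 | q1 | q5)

q1 ↦ 0, q2 ↦ 1, q3 ↦ 1, q4 ↦ 0, q5 ↦ 0

Try q1 = 0.
Try q3 = 1.
Unit clause (~q4) forces q4 = 0.
Unit clause (q2) forces q2 = 1.
Unit clause (~q5) forces q5 = 0.
This assignment satisfies each clause.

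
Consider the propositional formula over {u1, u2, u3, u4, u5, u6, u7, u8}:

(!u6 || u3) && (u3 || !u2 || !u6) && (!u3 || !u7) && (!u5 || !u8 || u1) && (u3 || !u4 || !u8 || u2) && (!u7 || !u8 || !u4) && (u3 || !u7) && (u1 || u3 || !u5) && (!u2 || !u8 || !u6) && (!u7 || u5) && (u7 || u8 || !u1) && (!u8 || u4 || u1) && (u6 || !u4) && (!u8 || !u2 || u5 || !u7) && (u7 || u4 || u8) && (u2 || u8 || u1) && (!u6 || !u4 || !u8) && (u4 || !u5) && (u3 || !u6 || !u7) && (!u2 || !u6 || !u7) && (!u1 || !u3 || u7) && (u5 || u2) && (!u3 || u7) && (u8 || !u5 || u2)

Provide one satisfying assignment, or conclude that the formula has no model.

u1=true; u2=true; u3=false; u4=false; u5=false; u6=false; u7=false; u8=true

Suppose u6 = false.
The clause (!u4) is unit, so u4 = false.
The clause (!u5) is unit, so u5 = false.
The clause (!u7) is unit, so u7 = false.
The clause (u8) is unit, so u8 = true.
The clause (u1) is unit, so u1 = true.
The clause (!u3) is unit, so u3 = false.
The clause (u2) is unit, so u2 = true.
All clauses are satisfied.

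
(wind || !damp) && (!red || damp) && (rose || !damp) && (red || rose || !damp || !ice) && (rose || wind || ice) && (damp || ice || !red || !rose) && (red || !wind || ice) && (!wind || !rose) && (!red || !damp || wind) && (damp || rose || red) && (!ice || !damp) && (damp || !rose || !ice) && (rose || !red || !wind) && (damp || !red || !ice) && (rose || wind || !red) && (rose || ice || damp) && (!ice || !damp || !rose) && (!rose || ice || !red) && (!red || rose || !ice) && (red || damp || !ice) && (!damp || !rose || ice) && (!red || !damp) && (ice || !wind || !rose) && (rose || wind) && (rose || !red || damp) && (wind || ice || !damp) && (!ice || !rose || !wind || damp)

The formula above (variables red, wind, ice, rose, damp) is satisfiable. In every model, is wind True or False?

Suppose wind = true.
From the singleton clause (!rose), rose = false.
From the singleton clause (!damp), damp = false.
From the singleton clause (!red), red = false.
Now (red) is unsatisfied and unit — conflict.
So every satisfying assignment has wind = False.

False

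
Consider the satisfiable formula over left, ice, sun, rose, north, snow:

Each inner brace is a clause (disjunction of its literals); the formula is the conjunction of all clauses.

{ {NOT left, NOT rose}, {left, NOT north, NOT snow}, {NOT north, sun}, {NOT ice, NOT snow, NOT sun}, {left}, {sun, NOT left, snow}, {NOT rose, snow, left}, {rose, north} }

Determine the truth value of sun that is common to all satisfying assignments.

Suppose sun = false.
The clause (NOT north) is unit, so north = false.
The clause (left) is unit, so left = true.
The clause (NOT rose) is unit, so rose = false.
Now (rose) is unsatisfied and unit — conflict.
So every satisfying assignment has sun = True.

True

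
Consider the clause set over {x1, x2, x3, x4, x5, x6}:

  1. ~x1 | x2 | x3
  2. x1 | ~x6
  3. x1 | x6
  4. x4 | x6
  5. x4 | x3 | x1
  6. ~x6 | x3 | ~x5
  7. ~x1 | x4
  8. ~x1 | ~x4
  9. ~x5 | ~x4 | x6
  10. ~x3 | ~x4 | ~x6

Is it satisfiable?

Try x1 = 1.
From the singleton clause (x4), x4 = 1.
Now (~x4) is unsatisfied and unit — conflict.
So x1 must be the other value — set x1 = 0.
From the singleton clause (~x6), x6 = 0.
Now (x6) is unsatisfied and unit — conflict.
Either choice for x1 ends in contradiction.
No assignment satisfies every clause.

No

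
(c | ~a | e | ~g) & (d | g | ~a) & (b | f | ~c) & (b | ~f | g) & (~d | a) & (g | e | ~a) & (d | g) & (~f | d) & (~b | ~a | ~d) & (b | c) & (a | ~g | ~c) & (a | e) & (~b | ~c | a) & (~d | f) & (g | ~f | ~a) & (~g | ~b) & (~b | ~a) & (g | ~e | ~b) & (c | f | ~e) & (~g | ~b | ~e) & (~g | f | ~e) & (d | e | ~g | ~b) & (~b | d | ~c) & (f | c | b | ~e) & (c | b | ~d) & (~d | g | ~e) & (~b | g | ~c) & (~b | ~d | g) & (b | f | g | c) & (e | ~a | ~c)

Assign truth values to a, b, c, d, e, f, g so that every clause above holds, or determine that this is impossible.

a ↦ 1; b ↦ 0; c ↦ 1; d ↦ 1; e ↦ 1; f ↦ 1; g ↦ 1

Try d = 1.
The clause (a) is unit, so a = 1.
The clause (~b) is unit, so b = 0.
The clause (c) is unit, so c = 1.
The clause (f) is unit, so f = 1.
The clause (g) is unit, so g = 1.
The clause (e) is unit, so e = 1.
Every clause now holds.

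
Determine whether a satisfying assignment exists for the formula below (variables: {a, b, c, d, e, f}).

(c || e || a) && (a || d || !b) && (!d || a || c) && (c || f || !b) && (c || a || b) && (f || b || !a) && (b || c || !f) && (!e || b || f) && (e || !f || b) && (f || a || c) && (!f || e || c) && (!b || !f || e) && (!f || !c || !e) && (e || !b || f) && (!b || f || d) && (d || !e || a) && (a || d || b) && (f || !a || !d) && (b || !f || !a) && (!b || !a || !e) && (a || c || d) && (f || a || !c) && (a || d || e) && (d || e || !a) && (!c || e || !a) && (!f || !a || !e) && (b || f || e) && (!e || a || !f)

Suppose c = true.
Suppose f = false.
Unit clause (a) forces a = true.
Unit clause (b) forces b = true.
Unit clause (e) forces e = true.
But (!e) is also a unit clause — contradiction.
Undo f and try f = true.
Unit clause (!e) forces e = false.
Unit clause (b) forces b = true.
But (!b) is also a unit clause — contradiction.
Neither f = true nor f = false works.
Undo c and try c = false.
Suppose e = true.
Suppose d = false.
Unit clause (a) forces a = true.
Unit clause (!b) forces b = false.
Unit clause (f) forces f = true.
But (!f) is also a unit clause — contradiction.
Undo d and try d = true.
Unit clause (a) forces a = true.
Unit clause (f) forces f = true.
But (!f) is also a unit clause — contradiction.
Neither d = true nor d = false works.
Undo e and try e = false.
Unit clause (a) forces a = true.
Unit clause (!f) forces f = false.
Unit clause (!b) forces b = false.
But (b) is also a unit clause — contradiction.
Neither e = true nor e = false works.
Neither c = true nor c = false works.
No assignment satisfies every clause.

Unsatisfiable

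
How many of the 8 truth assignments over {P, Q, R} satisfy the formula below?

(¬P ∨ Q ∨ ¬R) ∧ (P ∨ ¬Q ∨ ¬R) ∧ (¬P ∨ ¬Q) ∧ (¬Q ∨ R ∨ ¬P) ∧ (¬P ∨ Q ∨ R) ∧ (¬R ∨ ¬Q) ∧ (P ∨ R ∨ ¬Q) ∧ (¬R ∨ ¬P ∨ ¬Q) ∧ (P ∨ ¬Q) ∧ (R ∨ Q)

There are 2^3 = 8 truth assignments over (P, Q, R).
Split on R. With R = True, the clauses containing R are satisfied and ¬R drops from the rest; 1 of the 2^2 = 4 assignments to the other variables satisfy what remains.
With R = False, by the same count on the reduced clause set, 0 assignments work.
Total: 1 + 0 = 1.

1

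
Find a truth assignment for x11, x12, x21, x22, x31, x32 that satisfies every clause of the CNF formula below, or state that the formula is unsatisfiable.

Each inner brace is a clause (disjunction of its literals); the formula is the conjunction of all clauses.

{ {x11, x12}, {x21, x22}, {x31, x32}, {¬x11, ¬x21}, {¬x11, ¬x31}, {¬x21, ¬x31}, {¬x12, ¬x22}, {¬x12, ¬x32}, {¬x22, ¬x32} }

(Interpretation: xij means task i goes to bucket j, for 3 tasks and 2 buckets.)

UNSATISFIABLE

Case x11 = True:
From the singleton clause (¬x21), x21 = False.
From the singleton clause (x22), x22 = True.
From the singleton clause (¬x31), x31 = False.
From the singleton clause (x32), x32 = True.
That conflicts with the unit clause (¬x32).
So x11 must be the other value — set x11 = False.
From the singleton clause (x12), x12 = True.
From the singleton clause (¬x22), x22 = False.
From the singleton clause (x21), x21 = True.
From the singleton clause (¬x31), x31 = False.
From the singleton clause (x32), x32 = True.
That conflicts with the unit clause (¬x32).
Neither x11 = True nor x11 = False works.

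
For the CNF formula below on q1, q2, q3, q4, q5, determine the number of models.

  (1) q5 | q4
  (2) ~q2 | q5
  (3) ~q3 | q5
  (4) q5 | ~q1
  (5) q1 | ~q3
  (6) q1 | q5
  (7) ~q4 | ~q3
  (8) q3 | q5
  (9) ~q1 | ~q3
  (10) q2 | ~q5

There are 2^5 = 32 truth assignments over (q1, q2, q3, q4, q5).
Split on q5. With q5 = 1, the clauses containing q5 are satisfied and ~q5 drops from the rest; 4 of the 2^4 = 16 assignments to the other variables satisfy what remains.
With q5 = 0, by the same count on the reduced clause set, 0 assignments work.
(One model: q1=F, q2=T, q3=F, q4=F, q5=T.)
Total: 4 + 0 = 4.

4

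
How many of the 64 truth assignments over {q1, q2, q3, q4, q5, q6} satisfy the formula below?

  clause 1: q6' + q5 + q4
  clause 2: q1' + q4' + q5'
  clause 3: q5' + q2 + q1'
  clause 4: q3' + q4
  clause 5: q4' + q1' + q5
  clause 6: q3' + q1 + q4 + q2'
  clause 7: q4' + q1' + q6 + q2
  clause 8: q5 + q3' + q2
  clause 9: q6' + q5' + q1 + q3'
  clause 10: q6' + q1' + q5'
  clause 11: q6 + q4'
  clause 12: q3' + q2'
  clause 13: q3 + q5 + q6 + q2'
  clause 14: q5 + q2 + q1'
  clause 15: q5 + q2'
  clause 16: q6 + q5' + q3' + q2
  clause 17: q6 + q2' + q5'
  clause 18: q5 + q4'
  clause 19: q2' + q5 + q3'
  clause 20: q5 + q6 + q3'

6

There are 2^6 = 64 truth assignments over (q1, q2, q3, q4, q5, q6).
Split on q2. With q2 = 1, the clauses containing q2 are satisfied and q2' drops from the rest; 2 of the 2^5 = 32 assignments to the other variables satisfy what remains.
With q2 = 0, by the same count on the reduced clause set, 4 assignments work.
(One model: q1=F, q2=F, q3=F, q4=F, q5=F, q6=F.)
Total: 2 + 4 = 6.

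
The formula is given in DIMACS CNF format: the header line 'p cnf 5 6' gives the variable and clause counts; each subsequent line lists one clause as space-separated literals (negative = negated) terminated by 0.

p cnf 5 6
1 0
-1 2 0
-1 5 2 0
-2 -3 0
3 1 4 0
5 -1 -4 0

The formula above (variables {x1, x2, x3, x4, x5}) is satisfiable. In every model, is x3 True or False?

Suppose x3 = True.
(x1) alone gives x1 = True.
(x2) alone gives x2 = True.
That conflicts with the unit clause (¬x2).
So every satisfying assignment has x3 = False.

False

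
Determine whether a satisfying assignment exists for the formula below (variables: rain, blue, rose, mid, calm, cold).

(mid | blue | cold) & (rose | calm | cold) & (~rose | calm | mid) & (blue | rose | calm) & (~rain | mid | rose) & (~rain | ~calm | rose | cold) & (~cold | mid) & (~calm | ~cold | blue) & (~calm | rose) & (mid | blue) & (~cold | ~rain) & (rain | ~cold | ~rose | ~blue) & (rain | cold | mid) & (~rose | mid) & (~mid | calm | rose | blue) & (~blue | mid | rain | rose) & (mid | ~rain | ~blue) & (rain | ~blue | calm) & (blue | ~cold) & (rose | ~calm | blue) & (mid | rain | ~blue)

Yes, satisfiable

Try cold = 0.
Try mid = 1.
Try rose = 1.
Try rain = 0.
Try blue = 1.
(calm) alone gives calm = 1.
All clauses are satisfied.
A satisfying assignment: rain: 0, blue: 1, rose: 1, mid: 1, calm: 1, cold: 0.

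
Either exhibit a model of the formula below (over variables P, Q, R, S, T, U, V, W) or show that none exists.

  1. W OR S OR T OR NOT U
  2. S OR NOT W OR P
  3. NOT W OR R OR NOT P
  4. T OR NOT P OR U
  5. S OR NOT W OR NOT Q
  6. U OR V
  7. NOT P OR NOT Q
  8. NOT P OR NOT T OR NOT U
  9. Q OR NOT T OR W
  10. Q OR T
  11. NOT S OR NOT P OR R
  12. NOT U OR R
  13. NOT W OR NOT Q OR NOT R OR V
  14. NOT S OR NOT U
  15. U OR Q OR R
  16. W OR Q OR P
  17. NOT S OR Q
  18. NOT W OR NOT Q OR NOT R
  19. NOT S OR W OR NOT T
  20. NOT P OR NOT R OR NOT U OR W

P: false,  Q: true,  R: true,  S: false,  T: true,  U: true,  V: true,  W: false

Case U = true:
The clause (R) is unit, so R = true.
The clause (NOT S) is unit, so S = false.
Case W = false:
The clause (T) is unit, so T = true.
The clause (NOT P) is unit, so P = false.
The clause (Q) is unit, so Q = true.
All clauses hold; V can take either value.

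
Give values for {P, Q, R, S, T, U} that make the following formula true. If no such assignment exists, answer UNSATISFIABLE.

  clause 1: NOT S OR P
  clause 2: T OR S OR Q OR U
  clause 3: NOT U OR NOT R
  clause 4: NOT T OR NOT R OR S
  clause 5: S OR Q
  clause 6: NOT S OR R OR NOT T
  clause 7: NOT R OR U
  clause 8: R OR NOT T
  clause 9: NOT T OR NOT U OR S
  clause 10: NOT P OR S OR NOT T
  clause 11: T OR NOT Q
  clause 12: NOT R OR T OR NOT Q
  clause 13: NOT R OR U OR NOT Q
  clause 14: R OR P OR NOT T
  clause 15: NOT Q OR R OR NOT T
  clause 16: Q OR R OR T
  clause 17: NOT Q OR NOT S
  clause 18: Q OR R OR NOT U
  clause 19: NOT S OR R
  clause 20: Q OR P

Branch on S: set S = false.
Unit clause (Q) forces Q = true.
Unit clause (T) forces T = true.
Unit clause (NOT R) forces R = false.
That conflicts with the unit clause (R).
So S must be the other value — set S = true.
Unit clause (P) forces P = true.
Unit clause (NOT Q) forces Q = false.
Unit clause (R) forces R = true.
Unit clause (NOT U) forces U = false.
That conflicts with the unit clause (U).
Both values of S lead to a conflict.

UNSATISFIABLE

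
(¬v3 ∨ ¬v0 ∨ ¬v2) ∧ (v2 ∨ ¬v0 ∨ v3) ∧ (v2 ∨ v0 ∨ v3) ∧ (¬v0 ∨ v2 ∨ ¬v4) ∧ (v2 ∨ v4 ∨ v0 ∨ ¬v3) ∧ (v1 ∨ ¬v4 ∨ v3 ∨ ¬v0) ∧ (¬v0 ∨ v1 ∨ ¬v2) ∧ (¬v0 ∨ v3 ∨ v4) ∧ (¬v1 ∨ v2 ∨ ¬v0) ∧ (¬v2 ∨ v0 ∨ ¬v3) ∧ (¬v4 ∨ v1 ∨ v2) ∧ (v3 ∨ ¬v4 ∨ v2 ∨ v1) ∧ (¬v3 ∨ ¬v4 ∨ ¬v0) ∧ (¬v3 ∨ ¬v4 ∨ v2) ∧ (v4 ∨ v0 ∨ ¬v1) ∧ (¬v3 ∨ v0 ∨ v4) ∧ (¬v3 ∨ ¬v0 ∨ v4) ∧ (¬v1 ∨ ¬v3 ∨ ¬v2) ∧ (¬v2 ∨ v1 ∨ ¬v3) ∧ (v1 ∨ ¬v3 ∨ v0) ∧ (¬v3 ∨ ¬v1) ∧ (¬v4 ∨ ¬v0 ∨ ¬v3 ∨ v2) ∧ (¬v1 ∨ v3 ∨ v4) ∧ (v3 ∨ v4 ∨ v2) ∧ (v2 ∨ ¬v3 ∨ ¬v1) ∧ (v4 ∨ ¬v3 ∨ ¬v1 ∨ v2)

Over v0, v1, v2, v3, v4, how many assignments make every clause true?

There are 2^5 = 32 truth assignments over (v0, v1, v2, v3, v4).
Split on v1. With v1 = True, the clauses containing v1 are satisfied and ¬v1 drops from the rest; 2 of the 2^4 = 16 assignments to the other variables satisfy what remains.
With v1 = False, by the same count on the reduced clause set, 2 assignments work.
(One model: v0=F, v1=F, v2=T, v3=F, v4=F.)
Total: 2 + 2 = 4.

4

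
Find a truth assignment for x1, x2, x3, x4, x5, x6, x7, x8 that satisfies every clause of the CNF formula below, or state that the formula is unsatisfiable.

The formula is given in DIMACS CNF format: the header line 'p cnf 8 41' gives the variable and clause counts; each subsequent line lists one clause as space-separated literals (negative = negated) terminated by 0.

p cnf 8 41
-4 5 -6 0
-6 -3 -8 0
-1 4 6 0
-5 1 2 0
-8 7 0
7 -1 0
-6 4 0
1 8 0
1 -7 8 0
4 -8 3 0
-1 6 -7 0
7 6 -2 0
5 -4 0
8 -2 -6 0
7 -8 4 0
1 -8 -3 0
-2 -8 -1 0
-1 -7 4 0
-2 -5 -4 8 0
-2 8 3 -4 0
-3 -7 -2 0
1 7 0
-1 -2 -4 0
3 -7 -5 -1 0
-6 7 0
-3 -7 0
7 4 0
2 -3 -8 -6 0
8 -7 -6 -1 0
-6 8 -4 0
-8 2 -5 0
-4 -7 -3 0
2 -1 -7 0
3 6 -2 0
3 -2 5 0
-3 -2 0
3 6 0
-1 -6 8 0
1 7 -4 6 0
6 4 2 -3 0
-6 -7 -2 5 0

x1: False; x2: True; x3: False; x4: True; x5: True; x6: True; x7: True; x8: True

Suppose x8 = True.
From the singleton clause (x7), x7 = True.
From the singleton clause (¬x3), x3 = False.
From the singleton clause (x4), x4 = True.
From the singleton clause (x5), x5 = True.
From the singleton clause (¬x1), x1 = False.
From the singleton clause (x2), x2 = True.
From the singleton clause (x6), x6 = True.
Every clause now holds.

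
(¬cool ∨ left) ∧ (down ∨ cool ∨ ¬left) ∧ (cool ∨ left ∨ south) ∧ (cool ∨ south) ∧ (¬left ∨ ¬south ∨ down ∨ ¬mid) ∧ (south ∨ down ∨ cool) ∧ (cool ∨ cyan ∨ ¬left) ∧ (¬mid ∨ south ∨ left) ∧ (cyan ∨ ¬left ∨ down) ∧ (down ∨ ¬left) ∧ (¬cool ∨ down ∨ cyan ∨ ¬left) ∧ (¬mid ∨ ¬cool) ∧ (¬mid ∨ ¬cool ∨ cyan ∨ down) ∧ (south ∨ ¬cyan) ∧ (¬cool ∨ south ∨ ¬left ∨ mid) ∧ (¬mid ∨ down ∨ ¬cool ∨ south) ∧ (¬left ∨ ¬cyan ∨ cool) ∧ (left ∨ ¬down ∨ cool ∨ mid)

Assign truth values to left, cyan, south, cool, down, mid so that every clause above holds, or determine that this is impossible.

left ↦ False; cyan ↦ False; south ↦ True; cool ↦ False; down ↦ False; mid ↦ False

Case cool = False:
The clause (south) is unit, so south = True.
Case down = False:
The clause (¬left) is unit, so left = False.
No clause remains; cyan, mid are free.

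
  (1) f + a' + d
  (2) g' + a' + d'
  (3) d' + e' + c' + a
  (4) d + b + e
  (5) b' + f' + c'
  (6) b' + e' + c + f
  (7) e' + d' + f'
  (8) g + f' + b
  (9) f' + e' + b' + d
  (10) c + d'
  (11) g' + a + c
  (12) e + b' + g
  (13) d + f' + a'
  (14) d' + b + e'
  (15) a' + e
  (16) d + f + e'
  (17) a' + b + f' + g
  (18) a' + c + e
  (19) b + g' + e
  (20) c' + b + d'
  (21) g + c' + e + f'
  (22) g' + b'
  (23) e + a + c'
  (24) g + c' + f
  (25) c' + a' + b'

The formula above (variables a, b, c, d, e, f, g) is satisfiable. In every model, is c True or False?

Suppose c = 0.
From the singleton clause (d'), d = 0.
Case f = 1:
From the singleton clause (a'), a = 0.
From the singleton clause (g'), g = 0.
From the singleton clause (b), b = 1.
From the singleton clause (e'), e = 0.
Now (e) is unsatisfied and unit — conflict.
So f must be the other value — set f = 0.
From the singleton clause (a'), a = 0.
From the singleton clause (g'), g = 0.
From the singleton clause (e'), e = 0.
From the singleton clause (b), b = 1.
Now (b') is unsatisfied and unit — conflict.
Both values of f lead to a conflict.
So every satisfying assignment has c = True.

True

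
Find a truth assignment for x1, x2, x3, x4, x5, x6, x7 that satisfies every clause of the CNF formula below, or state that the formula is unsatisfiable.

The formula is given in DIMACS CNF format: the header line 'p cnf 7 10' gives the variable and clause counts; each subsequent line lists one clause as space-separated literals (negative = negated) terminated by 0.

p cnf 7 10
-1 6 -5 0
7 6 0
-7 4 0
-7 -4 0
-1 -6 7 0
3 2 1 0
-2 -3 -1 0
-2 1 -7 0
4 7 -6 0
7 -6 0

UNSATISFIABLE

Branch on x7: set x7 = True.
(x4) alone gives x4 = True.
But (¬x4) is also a unit clause — contradiction.
So x7 must be the other value — set x7 = False.
(x6) alone gives x6 = True.
But (¬x6) is also a unit clause — contradiction.
Neither x7 = True nor x7 = False works.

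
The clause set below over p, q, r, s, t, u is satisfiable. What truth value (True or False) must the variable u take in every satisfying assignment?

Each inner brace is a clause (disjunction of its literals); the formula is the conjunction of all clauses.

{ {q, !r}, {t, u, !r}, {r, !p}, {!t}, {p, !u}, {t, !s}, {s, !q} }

False

Suppose u = true.
From the singleton clause (!t), t = false.
From the singleton clause (p), p = true.
From the singleton clause (r), r = true.
From the singleton clause (q), q = true.
From the singleton clause (!s), s = false.
But (s) is also a unit clause — contradiction.
So every satisfying assignment has u = False.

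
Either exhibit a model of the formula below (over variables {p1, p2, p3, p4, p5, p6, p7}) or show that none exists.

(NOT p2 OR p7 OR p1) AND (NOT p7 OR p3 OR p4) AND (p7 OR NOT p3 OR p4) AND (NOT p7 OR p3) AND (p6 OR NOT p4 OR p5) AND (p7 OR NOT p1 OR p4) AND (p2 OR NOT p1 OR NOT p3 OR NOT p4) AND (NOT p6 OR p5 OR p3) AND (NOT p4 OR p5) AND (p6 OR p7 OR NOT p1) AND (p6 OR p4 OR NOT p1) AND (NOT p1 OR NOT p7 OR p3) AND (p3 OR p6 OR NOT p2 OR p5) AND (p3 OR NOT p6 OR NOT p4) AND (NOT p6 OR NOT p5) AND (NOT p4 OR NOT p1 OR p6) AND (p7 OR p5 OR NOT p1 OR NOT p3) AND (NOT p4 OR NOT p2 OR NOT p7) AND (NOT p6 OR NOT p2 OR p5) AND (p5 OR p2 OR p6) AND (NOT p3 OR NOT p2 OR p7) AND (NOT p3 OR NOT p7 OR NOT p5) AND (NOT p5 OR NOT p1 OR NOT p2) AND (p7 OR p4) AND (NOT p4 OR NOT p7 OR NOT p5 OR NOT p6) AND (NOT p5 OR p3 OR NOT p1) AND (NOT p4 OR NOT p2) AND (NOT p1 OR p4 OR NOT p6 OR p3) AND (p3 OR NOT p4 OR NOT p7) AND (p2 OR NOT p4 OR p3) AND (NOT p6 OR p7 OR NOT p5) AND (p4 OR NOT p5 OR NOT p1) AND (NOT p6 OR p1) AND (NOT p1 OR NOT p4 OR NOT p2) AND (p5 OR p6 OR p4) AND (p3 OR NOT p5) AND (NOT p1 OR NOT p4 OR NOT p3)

p1 ↦ false,  p2 ↦ false,  p3 ↦ true,  p4 ↦ true,  p5 ↦ true,  p6 ↦ false,  p7 ↦ false

Branch on p7: set p7 = false.
From the singleton clause (p4), p4 = true.
From the singleton clause (p5), p5 = true.
From the singleton clause (NOT p6), p6 = false.
From the singleton clause (NOT p1), p1 = false.
From the singleton clause (NOT p2), p2 = false.
From the singleton clause (p3), p3 = true.
This assignment satisfies each clause.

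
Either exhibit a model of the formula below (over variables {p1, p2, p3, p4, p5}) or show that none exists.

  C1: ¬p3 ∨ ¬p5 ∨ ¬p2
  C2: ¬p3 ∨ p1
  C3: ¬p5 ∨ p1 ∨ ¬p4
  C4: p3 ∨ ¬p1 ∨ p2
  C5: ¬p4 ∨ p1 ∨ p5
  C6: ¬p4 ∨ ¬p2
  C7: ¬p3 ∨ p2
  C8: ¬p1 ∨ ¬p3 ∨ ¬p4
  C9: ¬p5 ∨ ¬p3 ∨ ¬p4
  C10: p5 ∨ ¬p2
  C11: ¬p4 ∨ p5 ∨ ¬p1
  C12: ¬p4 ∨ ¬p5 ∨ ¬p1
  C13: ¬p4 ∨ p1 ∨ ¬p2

Case p3 = False:
Case p1 = False:
Case p5 = False:
The clause (¬p4) is unit, so p4 = False.
The clause (¬p2) is unit, so p2 = False.
Every clause now holds.

p1=False,  p2=False,  p3=False,  p4=False,  p5=False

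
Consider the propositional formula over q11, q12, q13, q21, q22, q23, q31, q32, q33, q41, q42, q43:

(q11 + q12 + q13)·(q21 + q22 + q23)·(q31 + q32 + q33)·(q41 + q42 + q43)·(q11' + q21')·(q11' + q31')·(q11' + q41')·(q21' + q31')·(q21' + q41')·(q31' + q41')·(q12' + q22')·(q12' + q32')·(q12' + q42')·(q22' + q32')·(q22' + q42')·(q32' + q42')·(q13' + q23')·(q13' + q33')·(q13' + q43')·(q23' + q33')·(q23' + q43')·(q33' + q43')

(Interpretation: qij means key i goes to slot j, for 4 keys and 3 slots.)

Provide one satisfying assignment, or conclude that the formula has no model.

Branch on q11: set q11 = 0.
Branch on q12: set q12 = 1.
Unit clause (q22') forces q22 = 0.
Unit clause (q32') forces q32 = 0.
Unit clause (q42') forces q42 = 0.
Branch on q21: set q21 = 1.
Unit clause (q31') forces q31 = 0.
Unit clause (q33) forces q33 = 1.
Unit clause (q41') forces q41 = 0.
Unit clause (q43) forces q43 = 1.
But (q43') is also a unit clause — contradiction.
That branch fails; take q21 = 0 instead.
Unit clause (q23) forces q23 = 1.
Unit clause (q13') forces q13 = 0.
Unit clause (q33') forces q33 = 0.
Unit clause (q31) forces q31 = 1.
Unit clause (q41') forces q41 = 0.
Unit clause (q43) forces q43 = 1.
But (q43') is also a unit clause — contradiction.
Either choice for q21 ends in contradiction.
That branch fails; take q12 = 0 instead.
Unit clause (q13) forces q13 = 1.
Unit clause (q23') forces q23 = 0.
Unit clause (q33') forces q33 = 0.
Unit clause (q43') forces q43 = 0.
Branch on q21: set q21 = 1.
Unit clause (q31') forces q31 = 0.
Unit clause (q32) forces q32 = 1.
Unit clause (q41') forces q41 = 0.
Unit clause (q42) forces q42 = 1.
But (q42') is also a unit clause — contradiction.
That branch fails; take q21 = 0 instead.
Unit clause (q22) forces q22 = 1.
Unit clause (q32') forces q32 = 0.
Unit clause (q31) forces q31 = 1.
Unit clause (q41') forces q41 = 0.
Unit clause (q42) forces q42 = 1.
But (q42') is also a unit clause — contradiction.
Either choice for q21 ends in contradiction.
Either choice for q12 ends in contradiction.
That branch fails; take q11 = 1 instead.
Unit clause (q21') forces q21 = 0.
Unit clause (q31') forces q31 = 0.
Unit clause (q41') forces q41 = 0.
Branch on q22: set q22 = 1.
Unit clause (q12') forces q12 = 0.
Unit clause (q32') forces q32 = 0.
Unit clause (q33) forces q33 = 1.
Unit clause (q42') forces q42 = 0.
Unit clause (q43) forces q43 = 1.
But (q43') is also a unit clause — contradiction.
That branch fails; take q22 = 0 instead.
Unit clause (q23) forces q23 = 1.
Unit clause (q13') forces q13 = 0.
Unit clause (q33') forces q33 = 0.
Unit clause (q32) forces q32 = 1.
Unit clause (q12') forces q12 = 0.
Unit clause (q42') forces q42 = 0.
Unit clause (q43) forces q43 = 1.
But (q43') is also a unit clause — contradiction.
Either choice for q22 ends in contradiction.
Either choice for q11 ends in contradiction.

UNSATISFIABLE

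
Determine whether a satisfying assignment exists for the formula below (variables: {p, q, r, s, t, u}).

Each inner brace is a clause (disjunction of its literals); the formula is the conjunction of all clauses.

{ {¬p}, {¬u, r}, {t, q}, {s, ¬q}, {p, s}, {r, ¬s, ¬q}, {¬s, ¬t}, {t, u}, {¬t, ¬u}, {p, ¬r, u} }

Unit clause (¬p) forces p = False.
Unit clause (s) forces s = True.
Unit clause (¬t) forces t = False.
Unit clause (q) forces q = True.
Unit clause (r) forces r = True.
Unit clause (u) forces u = True.
All clauses are satisfied.
A satisfying assignment: p: False; q: True; r: True; s: True; t: False; u: True.

Yes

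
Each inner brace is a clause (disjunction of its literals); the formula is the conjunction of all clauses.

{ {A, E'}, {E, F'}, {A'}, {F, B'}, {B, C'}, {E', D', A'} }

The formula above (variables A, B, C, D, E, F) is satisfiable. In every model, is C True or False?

Suppose C = 1.
The clause (A') is unit, so A = 0.
The clause (E') is unit, so E = 0.
The clause (F') is unit, so F = 0.
The clause (B') is unit, so B = 0.
That conflicts with the unit clause (B).
So every satisfying assignment has C = False.

False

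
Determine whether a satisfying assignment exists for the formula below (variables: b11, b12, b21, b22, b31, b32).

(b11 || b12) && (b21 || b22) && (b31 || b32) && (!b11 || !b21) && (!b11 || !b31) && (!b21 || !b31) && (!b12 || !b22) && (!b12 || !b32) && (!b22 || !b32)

No, unsatisfiable

Case b11 = true:
From the singleton clause (!b21), b21 = false.
From the singleton clause (b22), b22 = true.
From the singleton clause (!b31), b31 = false.
From the singleton clause (b32), b32 = true.
Now (!b32) is unsatisfied and unit — conflict.
Backtrack on b11: now try b11 = false.
From the singleton clause (b12), b12 = true.
From the singleton clause (!b22), b22 = false.
From the singleton clause (b21), b21 = true.
From the singleton clause (!b31), b31 = false.
From the singleton clause (b32), b32 = true.
Now (!b32) is unsatisfied and unit — conflict.
Either choice for b11 ends in contradiction.
No assignment satisfies every clause.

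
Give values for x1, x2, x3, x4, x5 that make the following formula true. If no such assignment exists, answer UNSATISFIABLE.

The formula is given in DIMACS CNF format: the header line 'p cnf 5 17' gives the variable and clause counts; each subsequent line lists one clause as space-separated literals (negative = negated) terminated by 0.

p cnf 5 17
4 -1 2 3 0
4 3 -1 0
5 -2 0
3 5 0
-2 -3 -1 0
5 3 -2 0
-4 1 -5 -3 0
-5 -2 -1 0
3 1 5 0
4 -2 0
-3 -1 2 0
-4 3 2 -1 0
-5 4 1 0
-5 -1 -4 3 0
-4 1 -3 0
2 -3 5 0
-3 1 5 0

Suppose x5 = True.
Suppose x2 = True.
Unit clause (¬x1) forces x1 = False.
Unit clause (x4) forces x4 = True.
Unit clause (¬x3) forces x3 = False.
Every clause now holds.

x1=False, x2=True, x3=False, x4=True, x5=True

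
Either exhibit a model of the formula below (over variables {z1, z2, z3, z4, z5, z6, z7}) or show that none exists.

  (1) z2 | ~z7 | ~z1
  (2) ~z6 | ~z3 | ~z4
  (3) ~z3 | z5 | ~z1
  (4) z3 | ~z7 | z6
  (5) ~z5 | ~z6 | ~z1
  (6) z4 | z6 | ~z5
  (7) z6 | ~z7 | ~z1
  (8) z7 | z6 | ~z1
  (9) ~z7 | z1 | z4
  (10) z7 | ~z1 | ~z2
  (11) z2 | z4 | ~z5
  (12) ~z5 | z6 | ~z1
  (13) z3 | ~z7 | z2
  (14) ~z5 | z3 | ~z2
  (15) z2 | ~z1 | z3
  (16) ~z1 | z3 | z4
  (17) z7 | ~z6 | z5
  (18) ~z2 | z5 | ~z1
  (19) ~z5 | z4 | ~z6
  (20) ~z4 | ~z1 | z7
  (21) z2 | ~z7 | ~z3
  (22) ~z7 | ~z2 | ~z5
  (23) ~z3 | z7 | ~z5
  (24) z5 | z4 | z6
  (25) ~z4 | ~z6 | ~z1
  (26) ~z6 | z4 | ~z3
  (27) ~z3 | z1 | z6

z1: 0, z2: 1, z3: 0, z4: 1, z5: 0, z6: 1, z7: 1

Try z2 = 1.
Try z7 = 1.
(~z5) alone gives z5 = 0.
(~z1) alone gives z1 = 0.
(z4) alone gives z4 = 1.
Try z6 = 1.
(~z3) alone gives z3 = 0.
All clauses are satisfied.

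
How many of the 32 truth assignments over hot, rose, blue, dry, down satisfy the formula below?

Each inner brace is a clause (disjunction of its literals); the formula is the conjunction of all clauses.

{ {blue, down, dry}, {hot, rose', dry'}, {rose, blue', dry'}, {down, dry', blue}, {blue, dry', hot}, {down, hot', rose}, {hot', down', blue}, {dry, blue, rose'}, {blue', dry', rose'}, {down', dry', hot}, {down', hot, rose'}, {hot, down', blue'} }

6

There are 2^5 = 32 truth assignments over (hot, rose, blue, dry, down).
Split on rose. With rose = 1, the clauses containing rose are satisfied and rose' drops from the rest; 3 of the 2^4 = 16 assignments to the other variables satisfy what remains.
With rose = 0, by the same count on the reduced clause set, 3 assignments work.
Total: 3 + 3 = 6.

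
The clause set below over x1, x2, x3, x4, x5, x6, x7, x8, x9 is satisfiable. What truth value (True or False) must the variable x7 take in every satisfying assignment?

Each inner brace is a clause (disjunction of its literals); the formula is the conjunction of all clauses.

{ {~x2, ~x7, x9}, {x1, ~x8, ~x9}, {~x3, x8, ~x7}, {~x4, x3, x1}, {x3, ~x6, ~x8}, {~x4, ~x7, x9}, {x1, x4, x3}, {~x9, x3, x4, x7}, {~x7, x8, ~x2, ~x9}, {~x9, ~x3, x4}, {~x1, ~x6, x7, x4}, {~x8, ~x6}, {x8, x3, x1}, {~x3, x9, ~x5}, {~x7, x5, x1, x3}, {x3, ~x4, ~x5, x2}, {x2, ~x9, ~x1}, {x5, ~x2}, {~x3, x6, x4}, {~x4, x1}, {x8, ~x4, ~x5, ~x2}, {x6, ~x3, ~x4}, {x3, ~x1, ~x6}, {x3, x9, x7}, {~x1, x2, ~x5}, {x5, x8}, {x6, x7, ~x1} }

Suppose x7 = 0.
Case x8 = 0:
(x5) alone gives x5 = 1.
Case x3 = 1:
(x9) alone gives x9 = 1.
(x4) alone gives x4 = 1.
(x1) alone gives x1 = 1.
(x2) alone gives x2 = 1.
That conflicts with the unit clause (~x2).
Undo x3 and try x3 = 0.
(x1) alone gives x1 = 1.
(~x6) alone gives x6 = 0.
That conflicts with the unit clause (x6).
Neither x3 = 1 nor x3 = 0 works.
Undo x8 and try x8 = 1.
(~x6) alone gives x6 = 0.
(~x1) alone gives x1 = 0.
(~x9) alone gives x9 = 0.
(~x4) alone gives x4 = 0.
(x3) alone gives x3 = 1.
That conflicts with the unit clause (~x3).
Neither x8 = 1 nor x8 = 0 works.
So every satisfying assignment has x7 = True.

True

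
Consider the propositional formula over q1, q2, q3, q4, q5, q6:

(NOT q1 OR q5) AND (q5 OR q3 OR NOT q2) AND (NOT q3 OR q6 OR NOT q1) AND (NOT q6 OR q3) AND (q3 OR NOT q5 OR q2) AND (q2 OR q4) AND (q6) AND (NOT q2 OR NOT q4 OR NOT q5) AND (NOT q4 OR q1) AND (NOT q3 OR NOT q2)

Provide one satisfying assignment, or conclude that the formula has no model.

q1: true,  q2: false,  q3: true,  q4: true,  q5: true,  q6: true

(q6) alone gives q6 = true.
(q3) alone gives q3 = true.
(NOT q2) alone gives q2 = false.
(q4) alone gives q4 = true.
(q1) alone gives q1 = true.
(q5) alone gives q5 = true.
All clauses are satisfied.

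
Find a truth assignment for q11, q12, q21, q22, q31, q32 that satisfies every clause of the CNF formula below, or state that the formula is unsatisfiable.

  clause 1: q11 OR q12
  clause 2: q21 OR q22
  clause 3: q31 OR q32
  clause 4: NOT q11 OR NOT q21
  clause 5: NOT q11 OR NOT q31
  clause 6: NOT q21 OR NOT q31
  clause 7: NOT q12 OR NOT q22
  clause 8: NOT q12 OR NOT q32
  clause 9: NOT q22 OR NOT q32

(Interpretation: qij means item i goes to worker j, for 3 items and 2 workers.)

Try q11 = true.
(NOT q21) alone gives q21 = false.
(q22) alone gives q22 = true.
(NOT q31) alone gives q31 = false.
(q32) alone gives q32 = true.
That conflicts with the unit clause (NOT q32).
Undo q11 and try q11 = false.
(q12) alone gives q12 = true.
(NOT q22) alone gives q22 = false.
(q21) alone gives q21 = true.
(NOT q31) alone gives q31 = false.
(q32) alone gives q32 = true.
That conflicts with the unit clause (NOT q32).
Neither q11 = true nor q11 = false works.

UNSATISFIABLE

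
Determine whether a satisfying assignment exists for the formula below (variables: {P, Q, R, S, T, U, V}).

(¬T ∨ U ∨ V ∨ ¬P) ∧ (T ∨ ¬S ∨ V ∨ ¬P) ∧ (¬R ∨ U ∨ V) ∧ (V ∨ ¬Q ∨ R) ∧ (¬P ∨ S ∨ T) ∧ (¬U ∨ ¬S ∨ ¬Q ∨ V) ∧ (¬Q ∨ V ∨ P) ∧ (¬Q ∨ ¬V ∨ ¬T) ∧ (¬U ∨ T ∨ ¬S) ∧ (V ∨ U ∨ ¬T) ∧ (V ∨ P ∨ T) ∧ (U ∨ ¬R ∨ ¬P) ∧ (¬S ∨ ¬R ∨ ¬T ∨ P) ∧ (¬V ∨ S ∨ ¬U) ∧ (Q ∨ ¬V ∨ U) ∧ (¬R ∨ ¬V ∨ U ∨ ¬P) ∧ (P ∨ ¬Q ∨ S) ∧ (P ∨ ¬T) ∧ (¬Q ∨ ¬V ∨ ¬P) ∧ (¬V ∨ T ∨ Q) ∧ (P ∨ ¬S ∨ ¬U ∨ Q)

Yes

Try P = True.
Try S = True.
Try T = True.
Try U = True.
Try Q = False.
All clauses hold; R, V can take either value.
A satisfying assignment: P ↦ True,  Q ↦ False,  R ↦ False,  S ↦ True,  T ↦ True,  U ↦ True,  V ↦ False.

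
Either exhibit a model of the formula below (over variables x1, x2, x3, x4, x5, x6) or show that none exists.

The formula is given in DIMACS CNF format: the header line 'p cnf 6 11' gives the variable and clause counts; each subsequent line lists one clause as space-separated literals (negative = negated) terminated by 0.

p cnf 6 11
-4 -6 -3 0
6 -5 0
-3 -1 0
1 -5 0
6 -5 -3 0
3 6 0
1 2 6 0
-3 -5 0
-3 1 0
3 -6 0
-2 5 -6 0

Suppose x6 = True.
(x3) alone gives x3 = True.
(¬x4) alone gives x4 = False.
(¬x1) alone gives x1 = False.
Now (x1) is unsatisfied and unit — conflict.
Undo x6 and try x6 = False.
(¬x5) alone gives x5 = False.
(x3) alone gives x3 = True.
(¬x1) alone gives x1 = False.
Now (x1) is unsatisfied and unit — conflict.
Neither x6 = True nor x6 = False works.

UNSATISFIABLE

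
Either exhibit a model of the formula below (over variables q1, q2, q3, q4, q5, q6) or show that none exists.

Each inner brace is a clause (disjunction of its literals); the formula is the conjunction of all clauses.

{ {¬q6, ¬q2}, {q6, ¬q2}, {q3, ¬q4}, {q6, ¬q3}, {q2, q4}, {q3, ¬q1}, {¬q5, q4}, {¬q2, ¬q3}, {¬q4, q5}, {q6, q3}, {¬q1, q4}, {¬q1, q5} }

Case q6 = True:
Unit clause (¬q2) forces q2 = False.
Unit clause (q4) forces q4 = True.
Unit clause (q3) forces q3 = True.
Unit clause (q5) forces q5 = True.
Every clause is now satisfied; q1 is unconstrained.

q1 ↦ False,  q2 ↦ False,  q3 ↦ True,  q4 ↦ True,  q5 ↦ True,  q6 ↦ True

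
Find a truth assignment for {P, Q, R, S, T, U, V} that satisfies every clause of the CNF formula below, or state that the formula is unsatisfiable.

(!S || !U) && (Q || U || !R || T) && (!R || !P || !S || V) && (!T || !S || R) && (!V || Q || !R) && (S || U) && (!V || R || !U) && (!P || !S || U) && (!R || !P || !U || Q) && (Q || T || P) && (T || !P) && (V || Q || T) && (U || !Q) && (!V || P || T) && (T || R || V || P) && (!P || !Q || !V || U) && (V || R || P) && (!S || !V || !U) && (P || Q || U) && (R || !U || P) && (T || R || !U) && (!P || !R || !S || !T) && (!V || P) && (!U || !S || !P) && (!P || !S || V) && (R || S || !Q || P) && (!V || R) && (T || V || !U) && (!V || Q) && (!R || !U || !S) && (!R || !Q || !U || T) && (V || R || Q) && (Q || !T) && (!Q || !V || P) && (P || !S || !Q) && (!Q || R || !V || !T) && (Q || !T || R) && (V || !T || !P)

Branch on S: set S = false.
From the singleton clause (U), U = true.
Branch on V: set V = false.
From the singleton clause (T), T = true.
From the singleton clause (Q), Q = true.
From the singleton clause (!P), P = false.
From the singleton clause (R), R = true.
This assignment satisfies each clause.

P: false,  Q: true,  R: true,  S: false,  T: true,  U: true,  V: false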